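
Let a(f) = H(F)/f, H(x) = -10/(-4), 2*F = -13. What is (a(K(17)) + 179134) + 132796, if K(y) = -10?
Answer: 1247719/4 ≈ 3.1193e+5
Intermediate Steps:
F = -13/2 (F = (½)*(-13) = -13/2 ≈ -6.5000)
H(x) = 5/2 (H(x) = -10*(-¼) = 5/2)
a(f) = 5/(2*f)
(a(K(17)) + 179134) + 132796 = ((5/2)/(-10) + 179134) + 132796 = ((5/2)*(-⅒) + 179134) + 132796 = (-¼ + 179134) + 132796 = 716535/4 + 132796 = 1247719/4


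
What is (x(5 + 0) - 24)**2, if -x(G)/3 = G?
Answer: 1521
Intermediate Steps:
x(G) = -3*G
(x(5 + 0) - 24)**2 = (-3*(5 + 0) - 24)**2 = (-3*5 - 24)**2 = (-15 - 24)**2 = (-39)**2 = 1521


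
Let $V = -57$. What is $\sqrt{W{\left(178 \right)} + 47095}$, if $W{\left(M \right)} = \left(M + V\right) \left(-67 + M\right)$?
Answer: $\sqrt{60526} \approx 246.02$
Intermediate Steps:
$W{\left(M \right)} = \left(-67 + M\right) \left(-57 + M\right)$ ($W{\left(M \right)} = \left(M - 57\right) \left(-67 + M\right) = \left(-57 + M\right) \left(-67 + M\right) = \left(-67 + M\right) \left(-57 + M\right)$)
$\sqrt{W{\left(178 \right)} + 47095} = \sqrt{\left(3819 + 178^{2} - 22072\right) + 47095} = \sqrt{\left(3819 + 31684 - 22072\right) + 47095} = \sqrt{13431 + 47095} = \sqrt{60526}$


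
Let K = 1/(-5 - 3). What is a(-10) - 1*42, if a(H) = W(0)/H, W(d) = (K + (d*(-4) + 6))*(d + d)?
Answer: -42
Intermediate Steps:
K = -⅛ (K = 1/(-8) = -⅛ ≈ -0.12500)
W(d) = 2*d*(47/8 - 4*d) (W(d) = (-⅛ + (d*(-4) + 6))*(d + d) = (-⅛ + (-4*d + 6))*(2*d) = (-⅛ + (6 - 4*d))*(2*d) = (47/8 - 4*d)*(2*d) = 2*d*(47/8 - 4*d))
a(H) = 0 (a(H) = ((¼)*0*(47 - 32*0))/H = ((¼)*0*(47 + 0))/H = ((¼)*0*47)/H = 0/H = 0)
a(-10) - 1*42 = 0 - 1*42 = 0 - 42 = -42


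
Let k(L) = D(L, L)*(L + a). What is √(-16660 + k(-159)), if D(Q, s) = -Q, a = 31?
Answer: 2*I*√9253 ≈ 192.39*I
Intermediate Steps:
k(L) = -L*(31 + L) (k(L) = (-L)*(L + 31) = (-L)*(31 + L) = -L*(31 + L))
√(-16660 + k(-159)) = √(-16660 - 1*(-159)*(31 - 159)) = √(-16660 - 1*(-159)*(-128)) = √(-16660 - 20352) = √(-37012) = 2*I*√9253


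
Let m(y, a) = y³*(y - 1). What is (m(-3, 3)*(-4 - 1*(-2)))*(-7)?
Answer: 1512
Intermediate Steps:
m(y, a) = y³*(-1 + y)
(m(-3, 3)*(-4 - 1*(-2)))*(-7) = (((-3)³*(-1 - 3))*(-4 - 1*(-2)))*(-7) = ((-27*(-4))*(-4 + 2))*(-7) = (108*(-2))*(-7) = -216*(-7) = 1512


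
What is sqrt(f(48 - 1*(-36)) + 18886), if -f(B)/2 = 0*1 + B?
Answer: 7*sqrt(382) ≈ 136.81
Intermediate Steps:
f(B) = -2*B (f(B) = -2*(0*1 + B) = -2*(0 + B) = -2*B)
sqrt(f(48 - 1*(-36)) + 18886) = sqrt(-2*(48 - 1*(-36)) + 18886) = sqrt(-2*(48 + 36) + 18886) = sqrt(-2*84 + 18886) = sqrt(-168 + 18886) = sqrt(18718) = 7*sqrt(382)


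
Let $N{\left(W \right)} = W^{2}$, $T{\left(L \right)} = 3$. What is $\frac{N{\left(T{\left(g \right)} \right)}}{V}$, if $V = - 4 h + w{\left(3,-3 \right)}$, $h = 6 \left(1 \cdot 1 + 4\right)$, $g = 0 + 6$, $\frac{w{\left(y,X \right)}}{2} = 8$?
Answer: $- \frac{9}{104} \approx -0.086538$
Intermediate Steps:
$w{\left(y,X \right)} = 16$ ($w{\left(y,X \right)} = 2 \cdot 8 = 16$)
$g = 6$
$h = 30$ ($h = 6 \left(1 + 4\right) = 6 \cdot 5 = 30$)
$V = -104$ ($V = \left(-4\right) 30 + 16 = -120 + 16 = -104$)
$\frac{N{\left(T{\left(g \right)} \right)}}{V} = \frac{3^{2}}{-104} = 9 \left(- \frac{1}{104}\right) = - \frac{9}{104}$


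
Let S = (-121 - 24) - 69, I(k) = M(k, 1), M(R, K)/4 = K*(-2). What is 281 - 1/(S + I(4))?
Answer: 62383/222 ≈ 281.00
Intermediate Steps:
M(R, K) = -8*K (M(R, K) = 4*(K*(-2)) = 4*(-2*K) = -8*K)
I(k) = -8 (I(k) = -8*1 = -8)
S = -214 (S = -145 - 69 = -214)
281 - 1/(S + I(4)) = 281 - 1/(-214 - 8) = 281 - 1/(-222) = 281 - 1*(-1/222) = 281 + 1/222 = 62383/222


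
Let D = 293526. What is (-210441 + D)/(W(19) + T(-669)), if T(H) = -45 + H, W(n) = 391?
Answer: -83085/323 ≈ -257.23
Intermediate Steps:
(-210441 + D)/(W(19) + T(-669)) = (-210441 + 293526)/(391 + (-45 - 669)) = 83085/(391 - 714) = 83085/(-323) = 83085*(-1/323) = -83085/323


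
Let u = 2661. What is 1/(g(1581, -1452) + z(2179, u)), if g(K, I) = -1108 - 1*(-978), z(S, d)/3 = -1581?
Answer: -1/4873 ≈ -0.00020521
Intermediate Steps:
z(S, d) = -4743 (z(S, d) = 3*(-1581) = -4743)
g(K, I) = -130 (g(K, I) = -1108 + 978 = -130)
1/(g(1581, -1452) + z(2179, u)) = 1/(-130 - 4743) = 1/(-4873) = -1/4873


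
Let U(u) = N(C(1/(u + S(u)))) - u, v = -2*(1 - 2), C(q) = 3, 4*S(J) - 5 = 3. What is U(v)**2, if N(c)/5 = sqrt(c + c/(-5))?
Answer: 64 - 8*sqrt(15) ≈ 33.016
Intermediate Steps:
S(J) = 2 (S(J) = 5/4 + (1/4)*3 = 5/4 + 3/4 = 2)
N(c) = 2*sqrt(5)*sqrt(c) (N(c) = 5*sqrt(c + c/(-5)) = 5*sqrt(c + c*(-1/5)) = 5*sqrt(c - c/5) = 5*sqrt(4*c/5) = 5*(2*sqrt(5)*sqrt(c)/5) = 2*sqrt(5)*sqrt(c))
v = 2 (v = -2*(-1) = 2)
U(u) = -u + 2*sqrt(15) (U(u) = 2*sqrt(5)*sqrt(3) - u = 2*sqrt(15) - u = -u + 2*sqrt(15))
U(v)**2 = (-1*2 + 2*sqrt(15))**2 = (-2 + 2*sqrt(15))**2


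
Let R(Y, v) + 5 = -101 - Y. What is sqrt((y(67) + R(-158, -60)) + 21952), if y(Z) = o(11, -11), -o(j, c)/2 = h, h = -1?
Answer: sqrt(22006) ≈ 148.34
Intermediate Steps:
o(j, c) = 2 (o(j, c) = -2*(-1) = 2)
R(Y, v) = -106 - Y (R(Y, v) = -5 + (-101 - Y) = -106 - Y)
y(Z) = 2
sqrt((y(67) + R(-158, -60)) + 21952) = sqrt((2 + (-106 - 1*(-158))) + 21952) = sqrt((2 + (-106 + 158)) + 21952) = sqrt((2 + 52) + 21952) = sqrt(54 + 21952) = sqrt(22006)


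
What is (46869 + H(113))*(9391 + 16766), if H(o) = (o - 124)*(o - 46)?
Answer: 1206674724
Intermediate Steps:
H(o) = (-124 + o)*(-46 + o)
(46869 + H(113))*(9391 + 16766) = (46869 + (5704 + 113² - 170*113))*(9391 + 16766) = (46869 + (5704 + 12769 - 19210))*26157 = (46869 - 737)*26157 = 46132*26157 = 1206674724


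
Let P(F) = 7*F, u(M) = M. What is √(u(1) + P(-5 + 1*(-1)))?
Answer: I*√41 ≈ 6.4031*I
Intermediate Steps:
√(u(1) + P(-5 + 1*(-1))) = √(1 + 7*(-5 + 1*(-1))) = √(1 + 7*(-5 - 1)) = √(1 + 7*(-6)) = √(1 - 42) = √(-41) = I*√41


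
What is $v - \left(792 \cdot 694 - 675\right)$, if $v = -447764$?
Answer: $-996737$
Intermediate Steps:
$v - \left(792 \cdot 694 - 675\right) = -447764 - \left(792 \cdot 694 - 675\right) = -447764 - \left(549648 - 675\right) = -447764 - 548973 = -996737$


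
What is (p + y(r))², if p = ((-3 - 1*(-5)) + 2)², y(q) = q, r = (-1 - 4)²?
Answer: 1681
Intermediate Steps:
r = 25 (r = (-5)² = 25)
p = 16 (p = ((-3 + 5) + 2)² = (2 + 2)² = 4² = 16)
(p + y(r))² = (16 + 25)² = 41² = 1681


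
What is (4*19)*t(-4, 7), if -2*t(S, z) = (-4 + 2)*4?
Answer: 304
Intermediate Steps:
t(S, z) = 4 (t(S, z) = -(-4 + 2)*4/2 = -(-1)*4 = -½*(-8) = 4)
(4*19)*t(-4, 7) = (4*19)*4 = 76*4 = 304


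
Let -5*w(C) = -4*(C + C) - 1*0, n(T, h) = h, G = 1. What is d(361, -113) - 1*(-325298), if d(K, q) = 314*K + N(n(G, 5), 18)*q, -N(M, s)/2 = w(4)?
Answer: 2200492/5 ≈ 4.4010e+5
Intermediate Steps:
w(C) = 8*C/5 (w(C) = -(-4*(C + C) - 1*0)/5 = -(-8*C + 0)/5 = -(-8)*C/5 = 8*C/5)
N(M, s) = -64/5 (N(M, s) = -16*4/5 = -2*32/5 = -64/5)
d(K, q) = 314*K - 64*q/5
d(361, -113) - 1*(-325298) = (314*361 - 64/5*(-113)) - 1*(-325298) = (113354 + 7232/5) + 325298 = 574002/5 + 325298 = 2200492/5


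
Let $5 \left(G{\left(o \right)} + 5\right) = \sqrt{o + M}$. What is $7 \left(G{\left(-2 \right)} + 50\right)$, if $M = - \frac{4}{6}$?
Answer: $315 + \frac{14 i \sqrt{6}}{15} \approx 315.0 + 2.2862 i$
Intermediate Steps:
$M = - \frac{2}{3}$ ($M = \left(-4\right) \frac{1}{6} = - \frac{2}{3} \approx -0.66667$)
$G{\left(o \right)} = -5 + \frac{\sqrt{- \frac{2}{3} + o}}{5}$ ($G{\left(o \right)} = -5 + \frac{\sqrt{o - \frac{2}{3}}}{5} = -5 + \frac{\sqrt{- \frac{2}{3} + o}}{5}$)
$7 \left(G{\left(-2 \right)} + 50\right) = 7 \left(\left(-5 + \frac{\sqrt{-6 + 9 \left(-2\right)}}{15}\right) + 50\right) = 7 \left(\left(-5 + \frac{\sqrt{-6 - 18}}{15}\right) + 50\right) = 7 \left(\left(-5 + \frac{\sqrt{-24}}{15}\right) + 50\right) = 7 \left(\left(-5 + \frac{2 i \sqrt{6}}{15}\right) + 50\right) = 7 \left(45 + \frac{2 i \sqrt{6}}{15}\right) = 315 + \frac{14 i \sqrt{6}}{15}$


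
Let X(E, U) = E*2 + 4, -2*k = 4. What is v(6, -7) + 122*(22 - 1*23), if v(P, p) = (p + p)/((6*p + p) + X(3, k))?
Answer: -4744/39 ≈ -121.64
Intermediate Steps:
k = -2 (k = -½*4 = -2)
X(E, U) = 4 + 2*E (X(E, U) = 2*E + 4 = 4 + 2*E)
v(P, p) = 2*p/(10 + 7*p) (v(P, p) = (p + p)/((6*p + p) + (4 + 2*3)) = (2*p)/(7*p + (4 + 6)) = (2*p)/(7*p + 10) = (2*p)/(10 + 7*p) = 2*p/(10 + 7*p))
v(6, -7) + 122*(22 - 1*23) = 2*(-7)/(10 + 7*(-7)) + 122*(22 - 1*23) = 2*(-7)/(10 - 49) + 122*(22 - 23) = 2*(-7)/(-39) + 122*(-1) = 2*(-7)*(-1/39) - 122 = 14/39 - 122 = -4744/39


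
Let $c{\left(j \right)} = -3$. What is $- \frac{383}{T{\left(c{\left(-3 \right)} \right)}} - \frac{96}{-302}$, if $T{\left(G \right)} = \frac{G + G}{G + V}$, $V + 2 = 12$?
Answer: $\frac{405119}{906} \approx 447.15$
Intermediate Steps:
$V = 10$ ($V = -2 + 12 = 10$)
$T{\left(G \right)} = \frac{2 G}{10 + G}$ ($T{\left(G \right)} = \frac{G + G}{G + 10} = \frac{2 G}{10 + G}$)
$- \frac{383}{T{\left(c{\left(-3 \right)} \right)}} - \frac{96}{-302} = - \frac{383}{2 \left(-3\right) \frac{1}{10 - 3}} - \frac{96}{-302} = - \frac{383}{2 \left(-3\right) \frac{1}{7}} - - \frac{48}{151} = - \frac{383}{2 \left(-3\right) \frac{1}{7}} + \frac{48}{151} = - \frac{383}{- \frac{6}{7}} + \frac{48}{151} = \left(-383\right) \left(- \frac{7}{6}\right) + \frac{48}{151} = \frac{2681}{6} + \frac{48}{151} = \frac{405119}{906}$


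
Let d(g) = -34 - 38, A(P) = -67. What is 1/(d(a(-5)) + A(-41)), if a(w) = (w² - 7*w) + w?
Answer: -1/139 ≈ -0.0071942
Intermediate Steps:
a(w) = w² - 6*w
d(g) = -72
1/(d(a(-5)) + A(-41)) = 1/(-72 - 67) = 1/(-139) = -1/139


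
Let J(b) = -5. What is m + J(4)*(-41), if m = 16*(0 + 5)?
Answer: 285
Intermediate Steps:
m = 80 (m = 16*5 = 80)
m + J(4)*(-41) = 80 - 5*(-41) = 80 + 205 = 285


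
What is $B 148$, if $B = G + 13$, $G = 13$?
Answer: $3848$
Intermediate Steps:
$B = 26$ ($B = 13 + 13 = 26$)
$B 148 = 26 \cdot 148 = 3848$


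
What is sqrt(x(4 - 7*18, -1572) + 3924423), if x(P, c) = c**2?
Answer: 3*sqrt(710623) ≈ 2529.0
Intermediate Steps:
sqrt(x(4 - 7*18, -1572) + 3924423) = sqrt((-1572)**2 + 3924423) = sqrt(2471184 + 3924423) = sqrt(6395607) = 3*sqrt(710623)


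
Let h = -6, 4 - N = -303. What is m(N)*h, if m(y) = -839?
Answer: 5034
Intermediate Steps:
N = 307 (N = 4 - 1*(-303) = 4 + 303 = 307)
m(N)*h = -839*(-6) = 5034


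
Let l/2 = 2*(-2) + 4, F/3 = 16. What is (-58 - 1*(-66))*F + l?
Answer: 384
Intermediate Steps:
F = 48 (F = 3*16 = 48)
l = 0 (l = 2*(2*(-2) + 4) = 2*(-4 + 4) = 2*0 = 0)
(-58 - 1*(-66))*F + l = (-58 - 1*(-66))*48 + 0 = (-58 + 66)*48 + 0 = 8*48 + 0 = 384 + 0 = 384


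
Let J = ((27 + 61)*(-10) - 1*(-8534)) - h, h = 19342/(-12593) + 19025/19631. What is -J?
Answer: -1892309823659/247213183 ≈ -7654.6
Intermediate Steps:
h = -140120977/247213183 (h = 19342*(-1/12593) + 19025*(1/19631) = -19342/12593 + 19025/19631 = -140120977/247213183 ≈ -0.56680)
J = 1892309823659/247213183 (J = ((27 + 61)*(-10) - 1*(-8534)) - 1*(-140120977/247213183) = (88*(-10) + 8534) + 140120977/247213183 = (-880 + 8534) + 140120977/247213183 = 7654 + 140120977/247213183 = 1892309823659/247213183 ≈ 7654.6)
-J = -1*1892309823659/247213183 = -1892309823659/247213183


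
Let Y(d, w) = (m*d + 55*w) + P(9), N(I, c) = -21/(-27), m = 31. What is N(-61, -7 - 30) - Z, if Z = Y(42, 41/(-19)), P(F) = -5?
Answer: -201359/171 ≈ -1177.5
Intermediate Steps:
N(I, c) = 7/9 (N(I, c) = -21*(-1/27) = 7/9)
Y(d, w) = -5 + 31*d + 55*w (Y(d, w) = (31*d + 55*w) - 5 = -5 + 31*d + 55*w)
Z = 22388/19 (Z = -5 + 31*42 + 55*(41/(-19)) = -5 + 1302 + 55*(41*(-1/19)) = -5 + 1302 + 55*(-41/19) = -5 + 1302 - 2255/19 = 22388/19 ≈ 1178.3)
N(-61, -7 - 30) - Z = 7/9 - 1*22388/19 = 7/9 - 22388/19 = -201359/171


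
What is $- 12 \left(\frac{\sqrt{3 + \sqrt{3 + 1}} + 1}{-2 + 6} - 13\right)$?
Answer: $153 - 3 \sqrt{5} \approx 146.29$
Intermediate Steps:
$- 12 \left(\frac{\sqrt{3 + \sqrt{3 + 1}} + 1}{-2 + 6} - 13\right) = - 12 \left(\frac{\sqrt{3 + \sqrt{4}} + 1}{4} - 13\right) = - 12 \left(\left(\sqrt{3 + 2} + 1\right) \frac{1}{4} - 13\right) = - 12 \left(\left(\sqrt{5} + 1\right) \frac{1}{4} - 13\right) = - 12 \left(\left(1 + \sqrt{5}\right) \frac{1}{4} - 13\right) = - 12 \left(\left(\frac{1}{4} + \frac{\sqrt{5}}{4}\right) - 13\right) = - 12 \left(- \frac{51}{4} + \frac{\sqrt{5}}{4}\right) = 153 - 3 \sqrt{5}$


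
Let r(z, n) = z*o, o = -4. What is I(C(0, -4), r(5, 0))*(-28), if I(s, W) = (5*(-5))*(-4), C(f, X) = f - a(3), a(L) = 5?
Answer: -2800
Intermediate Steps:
r(z, n) = -4*z (r(z, n) = z*(-4) = -4*z)
C(f, X) = -5 + f (C(f, X) = f - 1*5 = f - 5 = -5 + f)
I(s, W) = 100 (I(s, W) = -25*(-4) = 100)
I(C(0, -4), r(5, 0))*(-28) = 100*(-28) = -2800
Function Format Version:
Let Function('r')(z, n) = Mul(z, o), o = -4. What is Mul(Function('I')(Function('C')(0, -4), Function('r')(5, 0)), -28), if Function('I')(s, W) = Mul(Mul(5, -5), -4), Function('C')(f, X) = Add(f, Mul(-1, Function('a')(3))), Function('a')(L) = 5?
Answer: -2800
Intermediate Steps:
Function('r')(z, n) = Mul(-4, z) (Function('r')(z, n) = Mul(z, -4) = Mul(-4, z))
Function('C')(f, X) = Add(-5, f) (Function('C')(f, X) = Add(f, Mul(-1, 5)) = Add(f, -5) = Add(-5, f))
Function('I')(s, W) = 100 (Function('I')(s, W) = Mul(-25, -4) = 100)
Mul(Function('I')(Function('C')(0, -4), Function('r')(5, 0)), -28) = Mul(100, -28) = -2800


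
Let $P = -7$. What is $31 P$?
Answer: $-217$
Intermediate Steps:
$31 P = 31 \left(-7\right) = -217$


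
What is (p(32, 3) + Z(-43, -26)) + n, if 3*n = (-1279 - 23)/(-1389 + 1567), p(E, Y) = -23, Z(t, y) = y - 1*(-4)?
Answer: -4222/89 ≈ -47.438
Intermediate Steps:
Z(t, y) = 4 + y (Z(t, y) = y + 4 = 4 + y)
n = -217/89 (n = ((-1279 - 23)/(-1389 + 1567))/3 = (-1302/178)/3 = (-1302*1/178)/3 = (⅓)*(-651/89) = -217/89 ≈ -2.4382)
(p(32, 3) + Z(-43, -26)) + n = (-23 + (4 - 26)) - 217/89 = (-23 - 22) - 217/89 = -45 - 217/89 = -4222/89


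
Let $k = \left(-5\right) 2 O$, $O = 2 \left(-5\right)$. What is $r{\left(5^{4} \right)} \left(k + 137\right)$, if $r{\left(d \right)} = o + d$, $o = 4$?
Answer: $149073$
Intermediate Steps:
$O = -10$
$r{\left(d \right)} = 4 + d$
$k = 100$ ($k = \left(-5\right) 2 \left(-10\right) = \left(-10\right) \left(-10\right) = 100$)
$r{\left(5^{4} \right)} \left(k + 137\right) = \left(4 + 5^{4}\right) \left(100 + 137\right) = \left(4 + 625\right) 237 = 629 \cdot 237 = 149073$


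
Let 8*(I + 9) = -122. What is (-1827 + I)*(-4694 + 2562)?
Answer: 3946865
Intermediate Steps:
I = -97/4 (I = -9 + (1/8)*(-122) = -9 - 61/4 = -97/4 ≈ -24.250)
(-1827 + I)*(-4694 + 2562) = (-1827 - 97/4)*(-4694 + 2562) = -7405/4*(-2132) = 3946865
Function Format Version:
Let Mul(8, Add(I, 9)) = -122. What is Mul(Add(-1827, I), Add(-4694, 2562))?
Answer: 3946865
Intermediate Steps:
I = Rational(-97, 4) (I = Add(-9, Mul(Rational(1, 8), -122)) = Add(-9, Rational(-61, 4)) = Rational(-97, 4) ≈ -24.250)
Mul(Add(-1827, I), Add(-4694, 2562)) = Mul(Add(-1827, Rational(-97, 4)), Add(-4694, 2562)) = Mul(Rational(-7405, 4), -2132) = 3946865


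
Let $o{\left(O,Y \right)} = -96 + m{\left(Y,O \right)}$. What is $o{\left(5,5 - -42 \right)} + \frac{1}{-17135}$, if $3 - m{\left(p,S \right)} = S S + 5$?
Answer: $- \frac{2107606}{17135} \approx -123.0$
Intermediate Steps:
$m{\left(p,S \right)} = -2 - S^{2}$ ($m{\left(p,S \right)} = 3 - \left(S S + 5\right) = 3 - \left(S^{2} + 5\right) = 3 - \left(5 + S^{2}\right) = -2 - S^{2}$)
$o{\left(O,Y \right)} = -98 - O^{2}$ ($o{\left(O,Y \right)} = -96 - \left(2 + O^{2}\right) = -98 - O^{2}$)
$o{\left(5,5 - -42 \right)} + \frac{1}{-17135} = \left(-98 - 5^{2}\right) + \frac{1}{-17135} = \left(-98 - 25\right) - \frac{1}{17135} = -123 - \frac{1}{17135} = - \frac{2107606}{17135}$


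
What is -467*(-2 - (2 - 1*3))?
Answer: 467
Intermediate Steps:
-467*(-2 - (2 - 1*3)) = -467*(-2 - (2 - 3)) = -467*(-2 - 1*(-1)) = -467*(-2 + 1) = -467*(-1) = 467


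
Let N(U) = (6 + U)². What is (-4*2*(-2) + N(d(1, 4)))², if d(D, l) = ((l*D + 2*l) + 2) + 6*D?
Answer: 478864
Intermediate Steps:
d(D, l) = 2 + 2*l + 6*D + D*l (d(D, l) = ((D*l + 2*l) + 2) + 6*D = ((2*l + D*l) + 2) + 6*D = (2 + 2*l + D*l) + 6*D = 2 + 2*l + 6*D + D*l)
(-4*2*(-2) + N(d(1, 4)))² = (-4*2*(-2) + (6 + (2 + 2*4 + 6*1 + 1*4))²)² = (-8*(-2) + (6 + (2 + 8 + 6 + 4))²)² = (16 + (6 + 20)²)² = (16 + 26²)² = (16 + 676)² = 692² = 478864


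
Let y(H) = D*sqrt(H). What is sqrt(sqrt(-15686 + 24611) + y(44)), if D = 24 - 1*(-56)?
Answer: sqrt(5*sqrt(357) + 160*sqrt(11)) ≈ 25.003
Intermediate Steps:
D = 80 (D = 24 + 56 = 80)
y(H) = 80*sqrt(H)
sqrt(sqrt(-15686 + 24611) + y(44)) = sqrt(sqrt(-15686 + 24611) + 80*sqrt(44)) = sqrt(sqrt(8925) + 80*(2*sqrt(11))) = sqrt(5*sqrt(357) + 160*sqrt(11))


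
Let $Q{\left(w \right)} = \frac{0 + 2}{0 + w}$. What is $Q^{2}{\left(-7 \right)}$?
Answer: $\frac{4}{49} \approx 0.081633$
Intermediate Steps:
$Q{\left(w \right)} = \frac{2}{w}$
$Q^{2}{\left(-7 \right)} = \left(\frac{2}{-7}\right)^{2} = \left(2 \left(- \frac{1}{7}\right)\right)^{2} = \left(- \frac{2}{7}\right)^{2} = \frac{4}{49}$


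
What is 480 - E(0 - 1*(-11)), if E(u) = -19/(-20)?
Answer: 9581/20 ≈ 479.05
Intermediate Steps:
E(u) = 19/20 (E(u) = -19*(-1/20) = 19/20)
480 - E(0 - 1*(-11)) = 480 - 1*19/20 = 480 - 19/20 = 9581/20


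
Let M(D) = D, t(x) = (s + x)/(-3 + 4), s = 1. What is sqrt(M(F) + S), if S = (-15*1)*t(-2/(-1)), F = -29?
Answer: I*sqrt(74) ≈ 8.6023*I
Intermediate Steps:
t(x) = 1 + x (t(x) = (1 + x)/(-3 + 4) = (1 + x)/1 = (1 + x)*1 = 1 + x)
S = -45 (S = (-15*1)*(1 - 2/(-1)) = -15*(1 - 2*(-1)) = -15*(1 + 2) = -15*3 = -45)
sqrt(M(F) + S) = sqrt(-29 - 45) = sqrt(-74) = I*sqrt(74)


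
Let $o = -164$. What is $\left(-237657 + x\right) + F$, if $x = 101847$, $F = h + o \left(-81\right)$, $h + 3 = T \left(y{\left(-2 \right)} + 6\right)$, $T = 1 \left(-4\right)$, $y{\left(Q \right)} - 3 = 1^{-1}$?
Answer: $-122569$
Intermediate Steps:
$y{\left(Q \right)} = 4$ ($y{\left(Q \right)} = 3 + 1^{-1} = 3 + 1 = 4$)
$T = -4$
$h = -43$ ($h = -3 - 4 \left(4 + 6\right) = -3 - 40 = -43$)
$F = 13241$ ($F = -43 - -13284 = -43 + 13284 = 13241$)
$\left(-237657 + x\right) + F = \left(-237657 + 101847\right) + 13241 = -135810 + 13241 = -122569$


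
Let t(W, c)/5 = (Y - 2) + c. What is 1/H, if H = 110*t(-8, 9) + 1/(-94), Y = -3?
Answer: 94/206799 ≈ 0.00045455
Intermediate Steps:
t(W, c) = -25 + 5*c (t(W, c) = 5*((-3 - 2) + c) = 5*(-5 + c) = -25 + 5*c)
H = 206799/94 (H = 110*(-25 + 5*9) + 1/(-94) = 110*(-25 + 45) - 1/94 = 110*20 - 1/94 = 2200 - 1/94 = 206799/94 ≈ 2200.0)
1/H = 1/(206799/94) = 94/206799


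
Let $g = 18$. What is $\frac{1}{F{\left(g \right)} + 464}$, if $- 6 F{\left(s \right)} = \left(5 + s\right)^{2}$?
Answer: $\frac{6}{2255} \approx 0.0026608$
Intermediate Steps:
$F{\left(s \right)} = - \frac{\left(5 + s\right)^{2}}{6}$
$\frac{1}{F{\left(g \right)} + 464} = \frac{1}{- \frac{\left(5 + 18\right)^{2}}{6} + 464} = \frac{1}{- \frac{23^{2}}{6} + 464} = \frac{1}{\left(- \frac{1}{6}\right) 529 + 464} = \frac{1}{- \frac{529}{6} + 464} = \frac{1}{\frac{2255}{6}} = \frac{6}{2255}$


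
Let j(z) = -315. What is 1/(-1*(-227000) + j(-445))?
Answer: 1/226685 ≈ 4.4114e-6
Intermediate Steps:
1/(-1*(-227000) + j(-445)) = 1/(-1*(-227000) - 315) = 1/(227000 - 315) = 1/226685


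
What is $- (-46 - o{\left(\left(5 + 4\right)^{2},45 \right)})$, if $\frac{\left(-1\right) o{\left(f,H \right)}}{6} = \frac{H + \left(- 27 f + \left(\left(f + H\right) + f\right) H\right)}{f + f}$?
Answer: $- \frac{659}{3} \approx -219.67$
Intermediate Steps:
$o{\left(f,H \right)} = - \frac{3 \left(H - 27 f + H \left(H + 2 f\right)\right)}{f}$ ($o{\left(f,H \right)} = - 6 \frac{H + \left(- 27 f + \left(\left(f + H\right) + f\right) H\right)}{f + f} = - 6 \frac{H + \left(- 27 f + \left(\left(H + f\right) + f\right) H\right)}{2 f} = - 6 \left(H + \left(- 27 f + \left(H + 2 f\right) H\right)\right) \frac{1}{2 f} = - 6 \left(H + \left(- 27 f + H \left(H + 2 f\right)\right)\right) \frac{1}{2 f} = - 6 \left(H - 27 f + H \left(H + 2 f\right)\right) \frac{1}{2 f} = - 6 \frac{H - 27 f + H \left(H + 2 f\right)}{2 f} = - \frac{3 \left(H - 27 f + H \left(H + 2 f\right)\right)}{f}$)
$- (-46 - o{\left(\left(5 + 4\right)^{2},45 \right)}) = - (-46 - \left(81 - 270 - \frac{135}{\left(5 + 4\right)^{2}} - \frac{3 \cdot 45^{2}}{\left(5 + 4\right)^{2}}\right)) = - (-46 - \left(81 - 270 - \frac{135}{9^{2}} - \frac{6075}{9^{2}}\right)) = - (-46 - \left(81 - 270 - \frac{135}{81} - \frac{6075}{81}\right)) = - (-46 - \left(81 - 270 - 135 \cdot \frac{1}{81} - 6075 \cdot \frac{1}{81}\right)) = - (-46 - \left(81 - 270 - \frac{5}{3} - 75\right)) = - (-46 - - \frac{797}{3}) = - (-46 + \frac{797}{3}) = \left(-1\right) \frac{659}{3} = - \frac{659}{3}$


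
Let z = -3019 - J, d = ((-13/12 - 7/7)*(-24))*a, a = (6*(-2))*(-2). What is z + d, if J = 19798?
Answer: -21617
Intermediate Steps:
a = 24 (a = -12*(-2) = 24)
d = 1200 (d = ((-13/12 - 7/7)*(-24))*24 = ((-13*1/12 - 7*1/7)*(-24))*24 = ((-13/12 - 1)*(-24))*24 = -25/12*(-24)*24 = 50*24 = 1200)
z = -22817 (z = -3019 - 1*19798 = -3019 - 19798 = -22817)
z + d = -22817 + 1200 = -21617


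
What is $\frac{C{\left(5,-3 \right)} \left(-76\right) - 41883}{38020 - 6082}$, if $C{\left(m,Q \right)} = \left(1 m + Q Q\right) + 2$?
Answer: $- \frac{43099}{31938} \approx -1.3495$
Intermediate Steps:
$C{\left(m,Q \right)} = 2 + m + Q^{2}$ ($C{\left(m,Q \right)} = \left(m + Q^{2}\right) + 2 = 2 + m + Q^{2}$)
$\frac{C{\left(5,-3 \right)} \left(-76\right) - 41883}{38020 - 6082} = \frac{\left(2 + 5 + \left(-3\right)^{2}\right) \left(-76\right) - 41883}{38020 - 6082} = \frac{\left(2 + 5 + 9\right) \left(-76\right) - 41883}{31938} = \left(16 \left(-76\right) - 41883\right) \frac{1}{31938} = \left(-1216 - 41883\right) \frac{1}{31938} = \left(-43099\right) \frac{1}{31938} = - \frac{43099}{31938}$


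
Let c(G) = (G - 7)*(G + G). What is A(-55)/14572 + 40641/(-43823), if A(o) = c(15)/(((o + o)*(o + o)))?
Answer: -89573242146/96586549345 ≈ -0.92739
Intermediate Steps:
c(G) = 2*G*(-7 + G) (c(G) = (-7 + G)*(2*G) = 2*G*(-7 + G))
A(o) = 60/o² (A(o) = (2*15*(-7 + 15))/(((o + o)*(o + o))) = (2*15*8)/(((2*o)*(2*o))) = 240/((4*o²)) = 240*(1/(4*o²)) = 60/o²)
A(-55)/14572 + 40641/(-43823) = (60/(-55)²)/14572 + 40641/(-43823) = (60*(1/3025))*(1/14572) + 40641*(-1/43823) = (12/605)*(1/14572) - 40641/43823 = 3/2204015 - 40641/43823 = -89573242146/96586549345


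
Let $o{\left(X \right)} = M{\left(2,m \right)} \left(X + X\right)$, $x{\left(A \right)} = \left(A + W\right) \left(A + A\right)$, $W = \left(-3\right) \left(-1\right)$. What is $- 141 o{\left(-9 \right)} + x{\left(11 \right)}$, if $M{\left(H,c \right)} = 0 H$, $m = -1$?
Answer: $308$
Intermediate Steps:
$W = 3$
$x{\left(A \right)} = 2 A \left(3 + A\right)$ ($x{\left(A \right)} = \left(A + 3\right) \left(A + A\right) = \left(3 + A\right) 2 A = 2 A \left(3 + A\right)$)
$M{\left(H,c \right)} = 0$
$o{\left(X \right)} = 0$ ($o{\left(X \right)} = 0 \left(X + X\right) = 0 \cdot 2 X = 0$)
$- 141 o{\left(-9 \right)} + x{\left(11 \right)} = \left(-141\right) 0 + 2 \cdot 11 \left(3 + 11\right) = 0 + 2 \cdot 11 \cdot 14 = 0 + 308 = 308$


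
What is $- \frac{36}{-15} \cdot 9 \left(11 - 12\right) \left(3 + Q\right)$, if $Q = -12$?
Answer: $\frac{972}{5} \approx 194.4$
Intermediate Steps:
$- \frac{36}{-15} \cdot 9 \left(11 - 12\right) \left(3 + Q\right) = - \frac{36}{-15} \cdot 9 \left(11 - 12\right) \left(3 - 12\right) = \left(-36\right) \left(- \frac{1}{15}\right) 9 \left(\left(-1\right) \left(-9\right)\right) = \frac{12}{5} \cdot 9 \cdot 9 = \frac{108}{5} \cdot 9 = \frac{972}{5}$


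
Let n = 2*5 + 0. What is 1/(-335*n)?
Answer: -1/3350 ≈ -0.00029851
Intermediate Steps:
n = 10 (n = 10 + 0 = 10)
1/(-335*n) = 1/(-335*10) = 1/(-3350) = -1/3350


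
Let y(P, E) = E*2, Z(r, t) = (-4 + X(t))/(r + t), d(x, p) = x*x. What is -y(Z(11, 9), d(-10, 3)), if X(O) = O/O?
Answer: -200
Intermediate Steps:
X(O) = 1
d(x, p) = x²
Z(r, t) = -3/(r + t) (Z(r, t) = (-4 + 1)/(r + t) = -3/(r + t))
y(P, E) = 2*E
-y(Z(11, 9), d(-10, 3)) = -2*(-10)² = -2*100 = -1*200 = -200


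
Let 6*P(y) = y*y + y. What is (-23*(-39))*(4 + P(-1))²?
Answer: 14352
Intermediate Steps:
P(y) = y/6 + y²/6 (P(y) = (y*y + y)/6 = (y² + y)/6 = (y + y²)/6 = y/6 + y²/6)
(-23*(-39))*(4 + P(-1))² = (-23*(-39))*(4 + (⅙)*(-1)*(1 - 1))² = 897*(4 + (⅙)*(-1)*0)² = 897*(4 + 0)² = 897*4² = 897*16 = 14352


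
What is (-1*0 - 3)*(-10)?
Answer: 30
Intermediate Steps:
(-1*0 - 3)*(-10) = (0 - 3)*(-10) = -3*(-10) = 30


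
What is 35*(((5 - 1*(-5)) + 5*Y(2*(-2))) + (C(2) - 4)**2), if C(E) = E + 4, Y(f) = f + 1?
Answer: -35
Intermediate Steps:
Y(f) = 1 + f
C(E) = 4 + E
35*(((5 - 1*(-5)) + 5*Y(2*(-2))) + (C(2) - 4)**2) = 35*(((5 - 1*(-5)) + 5*(1 + 2*(-2))) + ((4 + 2) - 4)**2) = 35*(((5 + 5) + 5*(1 - 4)) + (6 - 4)**2) = 35*((10 + 5*(-3)) + 2**2) = 35*((10 - 15) + 4) = 35*(-5 + 4) = 35*(-1) = -35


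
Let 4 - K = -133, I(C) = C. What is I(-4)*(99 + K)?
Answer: -944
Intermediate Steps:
K = 137 (K = 4 - 1*(-133) = 4 + 133 = 137)
I(-4)*(99 + K) = -4*(99 + 137) = -4*236 = -944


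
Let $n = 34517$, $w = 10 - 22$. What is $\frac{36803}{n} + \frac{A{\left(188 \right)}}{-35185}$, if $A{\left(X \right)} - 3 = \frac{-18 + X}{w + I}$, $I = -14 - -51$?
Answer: $\frac{6472876442}{6072403225} \approx 1.066$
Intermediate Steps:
$I = 37$ ($I = -14 + 51 = 37$)
$w = -12$
$A{\left(X \right)} = \frac{57}{25} + \frac{X}{25}$ ($A{\left(X \right)} = 3 + \frac{-18 + X}{-12 + 37} = 3 + \frac{-18 + X}{25} = 3 + \left(-18 + X\right) \frac{1}{25} = 3 + \left(- \frac{18}{25} + \frac{X}{25}\right) = \frac{57}{25} + \frac{X}{25}$)
$\frac{36803}{n} + \frac{A{\left(188 \right)}}{-35185} = \frac{36803}{34517} + \frac{\frac{57}{25} + \frac{1}{25} \cdot 188}{-35185} = 36803 \cdot \frac{1}{34517} + \left(\frac{57}{25} + \frac{188}{25}\right) \left(- \frac{1}{35185}\right) = \frac{36803}{34517} + \frac{49}{5} \left(- \frac{1}{35185}\right) = \frac{36803}{34517} - \frac{49}{175925} = \frac{6472876442}{6072403225}$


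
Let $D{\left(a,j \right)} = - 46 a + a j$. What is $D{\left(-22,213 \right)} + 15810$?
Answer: $12136$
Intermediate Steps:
$D{\left(-22,213 \right)} + 15810 = - 22 \left(-46 + 213\right) + 15810 = \left(-22\right) 167 + 15810 = -3674 + 15810 = 12136$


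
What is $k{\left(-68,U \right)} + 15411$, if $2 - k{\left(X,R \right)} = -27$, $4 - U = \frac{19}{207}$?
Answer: $15440$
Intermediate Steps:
$U = \frac{809}{207}$ ($U = 4 - \frac{19}{207} = \frac{809}{207} \approx 3.9082$)
$k{\left(X,R \right)} = 29$ ($k{\left(X,R \right)} = 2 - -27 = 2 + 27 = 29$)
$k{\left(-68,U \right)} + 15411 = 29 + 15411 = 15440$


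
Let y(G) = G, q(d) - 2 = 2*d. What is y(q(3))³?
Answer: 512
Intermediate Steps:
q(d) = 2 + 2*d
y(q(3))³ = (2 + 2*3)³ = (2 + 6)³ = 8³ = 512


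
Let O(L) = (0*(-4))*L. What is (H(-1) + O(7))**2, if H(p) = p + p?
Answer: 4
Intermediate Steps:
H(p) = 2*p
O(L) = 0 (O(L) = 0*L = 0)
(H(-1) + O(7))**2 = (2*(-1) + 0)**2 = (-2 + 0)**2 = (-2)**2 = 4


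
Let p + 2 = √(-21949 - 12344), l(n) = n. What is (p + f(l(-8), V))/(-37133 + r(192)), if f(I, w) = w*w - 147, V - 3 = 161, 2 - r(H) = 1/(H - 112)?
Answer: -2139760/2970481 - 80*I*√34293/2970481 ≈ -0.72034 - 0.0049873*I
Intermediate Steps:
r(H) = 2 - 1/(-112 + H) (r(H) = 2 - 1/(H - 112) = 2 - 1/(-112 + H))
V = 164 (V = 3 + 161 = 164)
f(I, w) = -147 + w² (f(I, w) = w² - 147 = -147 + w²)
p = -2 + I*√34293 (p = -2 + √(-21949 - 12344) = -2 + √(-34293) = -2 + I*√34293 ≈ -2.0 + 185.18*I)
(p + f(l(-8), V))/(-37133 + r(192)) = ((-2 + I*√34293) + (-147 + 164²))/(-37133 + (-225 + 2*192)/(-112 + 192)) = ((-2 + I*√34293) + (-147 + 26896))/(-37133 + (-225 + 384)/80) = ((-2 + I*√34293) + 26749)/(-37133 + (1/80)*159) = (26747 + I*√34293)/(-37133 + 159/80) = (26747 + I*√34293)/(-2970481/80) = (26747 + I*√34293)*(-80/2970481) = -2139760/2970481 - 80*I*√34293/2970481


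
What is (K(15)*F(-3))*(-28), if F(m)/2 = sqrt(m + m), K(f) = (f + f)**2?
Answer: -50400*I*sqrt(6) ≈ -1.2345e+5*I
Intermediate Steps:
K(f) = 4*f**2 (K(f) = (2*f)**2 = 4*f**2)
F(m) = 2*sqrt(2)*sqrt(m) (F(m) = 2*sqrt(m + m) = 2*sqrt(2*m) = 2*(sqrt(2)*sqrt(m)) = 2*sqrt(2)*sqrt(m))
(K(15)*F(-3))*(-28) = ((4*15**2)*(2*sqrt(2)*sqrt(-3)))*(-28) = ((4*225)*(2*sqrt(2)*(I*sqrt(3))))*(-28) = (900*(2*I*sqrt(6)))*(-28) = (1800*I*sqrt(6))*(-28) = -50400*I*sqrt(6)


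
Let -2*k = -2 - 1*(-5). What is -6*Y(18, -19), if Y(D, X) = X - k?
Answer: 105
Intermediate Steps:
k = -3/2 (k = -(-2 - 1*(-5))/2 = -(-2 + 5)/2 = -1/2*3 = -3/2 ≈ -1.5000)
Y(D, X) = 3/2 + X (Y(D, X) = X - 1*(-3/2) = X + 3/2 = 3/2 + X)
-6*Y(18, -19) = -6*(3/2 - 19) = -6*(-35/2) = 105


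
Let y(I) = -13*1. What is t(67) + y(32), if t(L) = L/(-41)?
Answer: -600/41 ≈ -14.634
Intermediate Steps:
y(I) = -13
t(L) = -L/41 (t(L) = L*(-1/41) = -L/41)
t(67) + y(32) = -1/41*67 - 13 = -67/41 - 13 = -600/41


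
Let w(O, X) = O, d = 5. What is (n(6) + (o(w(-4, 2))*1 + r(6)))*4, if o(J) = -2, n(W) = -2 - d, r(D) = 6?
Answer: -12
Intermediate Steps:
n(W) = -7 (n(W) = -2 - 1*5 = -2 - 5 = -7)
(n(6) + (o(w(-4, 2))*1 + r(6)))*4 = (-7 + (-2*1 + 6))*4 = (-7 + (-2 + 6))*4 = (-7 + 4)*4 = -3*4 = -12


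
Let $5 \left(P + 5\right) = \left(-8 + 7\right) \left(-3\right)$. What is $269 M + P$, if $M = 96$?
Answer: $\frac{129098}{5} \approx 25820.0$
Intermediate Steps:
$P = - \frac{22}{5}$ ($P = -5 + \frac{\left(-8 + 7\right) \left(-3\right)}{5} = -5 + \frac{\left(-1\right) \left(-3\right)}{5} = -5 + \frac{1}{5} \cdot 3 = -5 + \frac{3}{5} = - \frac{22}{5} \approx -4.4$)
$269 M + P = 269 \cdot 96 - \frac{22}{5} = 25824 - \frac{22}{5} = \frac{129098}{5}$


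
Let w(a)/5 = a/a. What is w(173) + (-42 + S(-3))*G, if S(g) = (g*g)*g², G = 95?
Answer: 3710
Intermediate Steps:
w(a) = 5 (w(a) = 5*(a/a) = 5*1 = 5)
S(g) = g⁴ (S(g) = g²*g² = g⁴)
w(173) + (-42 + S(-3))*G = 5 + (-42 + (-3)⁴)*95 = 5 + (-42 + 81)*95 = 5 + 39*95 = 5 + 3705 = 3710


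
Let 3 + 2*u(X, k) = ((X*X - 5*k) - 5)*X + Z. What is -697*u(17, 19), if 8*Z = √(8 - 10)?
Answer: -1118685 - 697*I*√2/16 ≈ -1.1187e+6 - 61.607*I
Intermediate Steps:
Z = I*√2/8 (Z = √(8 - 10)/8 = √(-2)/8 = (I*√2)/8 = I*√2/8 ≈ 0.17678*I)
u(X, k) = -3/2 + X*(-5 + X² - 5*k)/2 + I*√2/16 (u(X, k) = -3/2 + (((X*X - 5*k) - 5)*X + I*√2/8)/2 = -3/2 + (((X² - 5*k) - 5)*X + I*√2/8)/2 = -3/2 + ((-5 + X² - 5*k)*X + I*√2/8)/2 = -3/2 + (X*(-5 + X² - 5*k) + I*√2/8)/2 = -3/2 + (X*(-5 + X² - 5*k)/2 + I*√2/16) = -3/2 + X*(-5 + X² - 5*k)/2 + I*√2/16)
-697*u(17, 19) = -697*(-3/2 + (½)*17³ - 5/2*17 - 5/2*17*19 + I*√2/16) = -697*(-3/2 + (½)*4913 - 85/2 - 1615/2 + I*√2/16) = -697*(-3/2 + 4913/2 - 85/2 - 1615/2 + I*√2/16) = -697*(1605 + I*√2/16) = -1118685 - 697*I*√2/16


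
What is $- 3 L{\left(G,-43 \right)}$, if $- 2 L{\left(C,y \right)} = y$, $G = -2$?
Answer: $- \frac{129}{2} \approx -64.5$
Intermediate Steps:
$L{\left(C,y \right)} = - \frac{y}{2}$
$- 3 L{\left(G,-43 \right)} = - 3 \left(\left(- \frac{1}{2}\right) \left(-43\right)\right) = \left(-3\right) \frac{43}{2} = - \frac{129}{2}$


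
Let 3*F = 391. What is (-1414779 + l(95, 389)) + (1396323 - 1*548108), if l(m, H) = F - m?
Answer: -1699586/3 ≈ -5.6653e+5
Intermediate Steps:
F = 391/3 (F = (⅓)*391 = 391/3 ≈ 130.33)
l(m, H) = 391/3 - m
(-1414779 + l(95, 389)) + (1396323 - 1*548108) = (-1414779 + (391/3 - 1*95)) + (1396323 - 1*548108) = (-1414779 + (391/3 - 95)) + (1396323 - 548108) = (-1414779 + 106/3) + 848215 = -4244231/3 + 848215 = -1699586/3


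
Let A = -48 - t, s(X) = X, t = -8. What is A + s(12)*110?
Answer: 1280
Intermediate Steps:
A = -40 (A = -48 - 1*(-8) = -48 + 8 = -40)
A + s(12)*110 = -40 + 12*110 = -40 + 1320 = 1280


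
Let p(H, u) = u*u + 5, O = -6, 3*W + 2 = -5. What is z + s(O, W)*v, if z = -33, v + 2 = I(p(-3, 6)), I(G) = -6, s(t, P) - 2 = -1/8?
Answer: -48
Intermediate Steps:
W = -7/3 (W = -⅔ + (⅓)*(-5) = -⅔ - 5/3 = -7/3 ≈ -2.3333)
s(t, P) = 15/8 (s(t, P) = 2 - 1/8 = 2 - 1*⅛ = 2 - ⅛ = 15/8)
p(H, u) = 5 + u² (p(H, u) = u² + 5 = 5 + u²)
v = -8 (v = -2 - 6 = -8)
z + s(O, W)*v = -33 + (15/8)*(-8) = -33 - 15 = -48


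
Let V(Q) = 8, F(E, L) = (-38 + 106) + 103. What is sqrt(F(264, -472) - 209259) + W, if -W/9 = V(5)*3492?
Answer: -251424 + 264*I*sqrt(3) ≈ -2.5142e+5 + 457.26*I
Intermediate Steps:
F(E, L) = 171 (F(E, L) = 68 + 103 = 171)
W = -251424 (W = -72*3492 = -9*27936 = -251424)
sqrt(F(264, -472) - 209259) + W = sqrt(171 - 209259) - 251424 = sqrt(-209088) - 251424 = 264*I*sqrt(3) - 251424 = -251424 + 264*I*sqrt(3)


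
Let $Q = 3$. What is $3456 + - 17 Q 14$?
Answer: $2742$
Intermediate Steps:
$3456 + - 17 Q 14 = 3456 + \left(-17\right) 3 \cdot 14 = 3456 - 714 = 2742$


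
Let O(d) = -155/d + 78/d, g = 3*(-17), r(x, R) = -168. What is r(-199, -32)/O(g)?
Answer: -1224/11 ≈ -111.27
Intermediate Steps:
g = -51
O(d) = -77/d
r(-199, -32)/O(g) = -168/((-77/(-51))) = -168/((-77*(-1/51))) = -168/77/51 = -168*51/77 = -1224/11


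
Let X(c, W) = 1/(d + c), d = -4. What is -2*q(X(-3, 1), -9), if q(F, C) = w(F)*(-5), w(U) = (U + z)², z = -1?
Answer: 640/49 ≈ 13.061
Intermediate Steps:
X(c, W) = 1/(-4 + c)
w(U) = (-1 + U)² (w(U) = (U - 1)² = (-1 + U)²)
q(F, C) = -5*(-1 + F)² (q(F, C) = (-1 + F)²*(-5) = -5*(-1 + F)²)
-2*q(X(-3, 1), -9) = -(-10)*(-1 + 1/(-4 - 3))² = -(-10)*(-1 + 1/(-7))² = -(-10)*(-1 - ⅐)² = -(-10)*(-8/7)² = -(-10)*64/49 = -2*(-320/49) = 640/49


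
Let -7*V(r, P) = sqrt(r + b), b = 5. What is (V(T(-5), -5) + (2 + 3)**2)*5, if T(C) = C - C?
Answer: 125 - 5*sqrt(5)/7 ≈ 123.40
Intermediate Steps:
T(C) = 0
V(r, P) = -sqrt(5 + r)/7 (V(r, P) = -sqrt(r + 5)/7 = -sqrt(5 + r)/7)
(V(T(-5), -5) + (2 + 3)**2)*5 = (-sqrt(5 + 0)/7 + (2 + 3)**2)*5 = (-sqrt(5)/7 + 5**2)*5 = (-sqrt(5)/7 + 25)*5 = (25 - sqrt(5)/7)*5 = 125 - 5*sqrt(5)/7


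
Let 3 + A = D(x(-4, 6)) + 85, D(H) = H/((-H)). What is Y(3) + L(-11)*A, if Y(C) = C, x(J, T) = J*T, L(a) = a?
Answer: -888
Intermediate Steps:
D(H) = -1 (D(H) = H*(-1/H) = -1)
A = 81 (A = -3 + (-1 + 85) = -3 + 84 = 81)
Y(3) + L(-11)*A = 3 - 11*81 = 3 - 891 = -888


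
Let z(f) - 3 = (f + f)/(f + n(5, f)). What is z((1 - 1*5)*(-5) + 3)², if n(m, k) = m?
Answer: 4225/196 ≈ 21.556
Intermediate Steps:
z(f) = 3 + 2*f/(5 + f) (z(f) = 3 + (f + f)/(f + 5) = 3 + (2*f)/(5 + f) = 3 + 2*f/(5 + f))
z((1 - 1*5)*(-5) + 3)² = (5*(3 + ((1 - 1*5)*(-5) + 3))/(5 + ((1 - 1*5)*(-5) + 3)))² = (5*(3 + ((1 - 5)*(-5) + 3))/(5 + ((1 - 5)*(-5) + 3)))² = (5*(3 + (-4*(-5) + 3))/(5 + (-4*(-5) + 3)))² = (5*(3 + (20 + 3))/(5 + (20 + 3)))² = (5*(3 + 23)/(5 + 23))² = (5*26/28)² = (5*(1/28)*26)² = (65/14)² = 4225/196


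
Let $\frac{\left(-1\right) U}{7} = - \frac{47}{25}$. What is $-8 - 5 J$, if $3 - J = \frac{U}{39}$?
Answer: $- \frac{4156}{195} \approx -21.313$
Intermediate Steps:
$U = \frac{329}{25}$ ($U = - 7 \left(- \frac{47}{25}\right) = - 7 \left(\left(-47\right) \frac{1}{25}\right) = \left(-7\right) \left(- \frac{47}{25}\right) = \frac{329}{25} \approx 13.16$)
$J = \frac{2596}{975}$ ($J = 3 - \frac{329}{25 \cdot 39} = 3 - \frac{329}{25} \cdot \frac{1}{39} = 3 - \frac{329}{975} = \frac{2596}{975} \approx 2.6626$)
$-8 - 5 J = -8 - \frac{2596}{195} = - \frac{4156}{195}$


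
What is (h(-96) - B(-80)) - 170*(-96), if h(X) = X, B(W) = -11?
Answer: 16235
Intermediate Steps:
(h(-96) - B(-80)) - 170*(-96) = (-96 - 1*(-11)) - 170*(-96) = (-96 + 11) + 16320 = -85 + 16320 = 16235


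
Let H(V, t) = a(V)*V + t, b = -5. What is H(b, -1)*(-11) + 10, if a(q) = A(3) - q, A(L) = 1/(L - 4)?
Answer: 241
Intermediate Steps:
A(L) = 1/(-4 + L)
a(q) = -1 - q (a(q) = 1/(-4 + 3) - q = 1/(-1) - q = -1 - q)
H(V, t) = t + V*(-1 - V) (H(V, t) = (-1 - V)*V + t = V*(-1 - V) + t = t + V*(-1 - V))
H(b, -1)*(-11) + 10 = (-1 - 1*(-5)*(1 - 5))*(-11) + 10 = (-1 - 1*(-5)*(-4))*(-11) + 10 = (-1 - 20)*(-11) + 10 = -21*(-11) + 10 = 231 + 10 = 241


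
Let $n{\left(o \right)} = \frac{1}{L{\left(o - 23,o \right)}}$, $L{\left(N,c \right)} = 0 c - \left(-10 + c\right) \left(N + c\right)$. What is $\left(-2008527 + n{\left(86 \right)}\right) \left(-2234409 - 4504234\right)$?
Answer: $\frac{153267468340680607}{11324} \approx 1.3535 \cdot 10^{13}$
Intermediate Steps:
$L{\left(N,c \right)} = - \left(-10 + c\right) \left(N + c\right)$ ($L{\left(N,c \right)} = 0 - \left(-10 + c\right) \left(N + c\right) = - \left(-10 + c\right) \left(N + c\right)$)
$n{\left(o \right)} = \frac{1}{-230 - o^{2} + 20 o - o \left(-23 + o\right)}$ ($n{\left(o \right)} = \frac{1}{- o^{2} + 10 \left(o - 23\right) + 10 o - \left(o - 23\right) o} = \frac{1}{- o^{2} + 10 \left(-23 + o\right) + 10 o - \left(-23 + o\right) o} = \frac{1}{- o^{2} + \left(-230 + 10 o\right) + 10 o - o \left(-23 + o\right)} = \frac{1}{-230 - o^{2} + 20 o - o \left(-23 + o\right)}$)
$\left(-2008527 + n{\left(86 \right)}\right) \left(-2234409 - 4504234\right) = \left(-2008527 - \frac{1}{230 - 3698 + 2 \cdot 86^{2}}\right) \left(-2234409 - 4504234\right) = \left(-2008527 - \frac{1}{230 - 3698 + 2 \cdot 7396}\right) \left(-6738643\right) = \left(-2008527 - \frac{1}{230 - 3698 + 14792}\right) \left(-6738643\right) = \left(-2008527 - \frac{1}{11324}\right) \left(-6738643\right) = \left(- \frac{22744559749}{11324}\right) \left(-6738643\right) = \frac{153267468340680607}{11324}$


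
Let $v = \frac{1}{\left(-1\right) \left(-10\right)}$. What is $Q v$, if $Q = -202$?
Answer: $- \frac{101}{5} \approx -20.2$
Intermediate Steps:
$v = \frac{1}{10} \approx 0.1$
$Q v = \left(-202\right) \frac{1}{10} = - \frac{101}{5}$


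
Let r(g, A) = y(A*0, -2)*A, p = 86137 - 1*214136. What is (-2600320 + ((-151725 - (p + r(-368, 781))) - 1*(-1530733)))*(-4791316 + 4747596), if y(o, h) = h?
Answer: 47731353720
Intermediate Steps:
p = -127999 (p = 86137 - 214136 = -127999)
r(g, A) = -2*A
(-2600320 + ((-151725 - (p + r(-368, 781))) - 1*(-1530733)))*(-4791316 + 4747596) = (-2600320 + ((-151725 - (-127999 - 2*781)) - 1*(-1530733)))*(-4791316 + 4747596) = (-2600320 + ((-151725 - (-127999 - 1562)) + 1530733))*(-43720) = (-2600320 + ((-151725 - 1*(-129561)) + 1530733))*(-43720) = (-2600320 + ((-151725 + 129561) + 1530733))*(-43720) = (-2600320 + (-22164 + 1530733))*(-43720) = (-2600320 + 1508569)*(-43720) = -1091751*(-43720) = 47731353720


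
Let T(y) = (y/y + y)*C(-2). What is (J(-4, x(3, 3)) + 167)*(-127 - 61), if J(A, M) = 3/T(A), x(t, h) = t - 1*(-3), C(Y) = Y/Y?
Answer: -31208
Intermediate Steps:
C(Y) = 1
x(t, h) = 3 + t (x(t, h) = t + 3 = 3 + t)
T(y) = 1 + y (T(y) = (y/y + y)*1 = (1 + y)*1 = 1 + y)
J(A, M) = 3/(1 + A)
(J(-4, x(3, 3)) + 167)*(-127 - 61) = (3/(1 - 4) + 167)*(-127 - 61) = (3/(-3) + 167)*(-188) = (3*(-1/3) + 167)*(-188) = (-1 + 167)*(-188) = 166*(-188) = -31208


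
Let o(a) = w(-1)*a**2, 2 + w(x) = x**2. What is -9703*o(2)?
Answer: 38812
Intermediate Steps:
w(x) = -2 + x**2
o(a) = -a**2 (o(a) = (-2 + (-1)**2)*a**2 = (-2 + 1)*a**2 = -a**2)
-9703*o(2) = -(-9703)*2**2 = -(-9703)*4 = -9703*(-4) = 38812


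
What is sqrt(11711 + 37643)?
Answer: sqrt(49354) ≈ 222.16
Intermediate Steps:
sqrt(11711 + 37643) = sqrt(49354)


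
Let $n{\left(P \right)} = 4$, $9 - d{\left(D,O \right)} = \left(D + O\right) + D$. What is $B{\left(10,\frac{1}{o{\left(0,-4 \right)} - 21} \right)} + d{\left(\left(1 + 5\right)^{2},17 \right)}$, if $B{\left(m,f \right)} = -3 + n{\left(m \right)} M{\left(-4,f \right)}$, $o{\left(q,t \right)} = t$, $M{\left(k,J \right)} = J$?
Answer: $- \frac{2079}{25} \approx -83.16$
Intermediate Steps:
$d{\left(D,O \right)} = 9 - O - 2 D$ ($d{\left(D,O \right)} = 9 - \left(\left(D + O\right) + D\right) = 9 - \left(O + 2 D\right) = 9 - O - 2 D$)
$B{\left(m,f \right)} = -3 + 4 f$
$B{\left(10,\frac{1}{o{\left(0,-4 \right)} - 21} \right)} + d{\left(\left(1 + 5\right)^{2},17 \right)} = \left(-3 + \frac{4}{-4 - 21}\right) - \left(8 + 2 \left(1 + 5\right)^{2}\right) = \left(-3 + \frac{4}{-25}\right) - \left(8 + 72\right) = \left(-3 + 4 \left(- \frac{1}{25}\right)\right) - 80 = \left(-3 - \frac{4}{25}\right) - 80 = - \frac{79}{25} - 80 = - \frac{2079}{25}$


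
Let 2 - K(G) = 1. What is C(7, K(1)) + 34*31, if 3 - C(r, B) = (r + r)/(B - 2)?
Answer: 1071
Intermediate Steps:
K(G) = 1 (K(G) = 2 - 1*1 = 2 - 1 = 1)
C(r, B) = 3 - 2*r/(-2 + B) (C(r, B) = 3 - (r + r)/(B - 2) = 3 - 2*r/(-2 + B))
C(7, K(1)) + 34*31 = (-6 - 2*7 + 3*1)/(-2 + 1) + 34*31 = (-6 - 14 + 3)/(-1) + 1054 = -1*(-17) + 1054 = 17 + 1054 = 1071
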